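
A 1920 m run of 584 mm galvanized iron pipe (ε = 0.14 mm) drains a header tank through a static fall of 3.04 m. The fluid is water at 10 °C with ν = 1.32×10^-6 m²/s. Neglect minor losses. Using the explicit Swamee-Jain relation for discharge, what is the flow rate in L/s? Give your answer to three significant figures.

Swamee-Jain (Type II): Q = -0.965·√(gD⁵h_f/L)·ln[ε/(3.7D) + √(3.17ν²L/(gD³h_f))]
√(gD⁵h_f/L) = √(9.81·0.584⁵·3.04/1920) = 0.03248
ε/(3.7D) = 6.48×10^-5; √(3.17ν²L/(gD³h_f)) = 4.23×10^-5
Q = -0.965·0.03248·ln(1.070×10^-4) = 0.2866 m³/s
Check: V = 1.07 m/s, Re = 4.73×10^5, f = 0.01594, h_f = 3.06 m ≈ 3.04 m ✓

Q ≈ 287 L/s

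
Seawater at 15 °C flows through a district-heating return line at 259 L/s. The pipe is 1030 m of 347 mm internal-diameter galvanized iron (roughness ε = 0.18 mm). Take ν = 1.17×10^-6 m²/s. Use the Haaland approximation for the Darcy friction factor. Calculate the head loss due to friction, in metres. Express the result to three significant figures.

h_f ≈ 19.7 m

V = 4Q/(πD²) = 4·0.259/(π·0.347²) = 2.739 m/s
Re = VD/ν = 2.739·0.347/1.17×10^-6 = 8.12×10^5 → turbulent
ε/D = 0.18/347 = 5.19×10^-4
Haaland: f = 0.01739
h_f = f(L/D)V²/(2g) = 0.01739·(1030/0.347)·2.739²/(2·9.81) = 19.74 m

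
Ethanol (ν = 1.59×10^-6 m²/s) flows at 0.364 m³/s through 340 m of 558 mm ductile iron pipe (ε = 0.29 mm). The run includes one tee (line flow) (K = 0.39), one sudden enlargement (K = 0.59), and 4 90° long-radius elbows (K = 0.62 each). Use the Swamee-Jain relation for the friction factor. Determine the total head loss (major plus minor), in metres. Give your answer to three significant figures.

V = 4Q/(πD²) = 1.488 m/s; V²/2g = 0.1129 m
Re = 5.22×10^5, ε/D = 5.20×10^-4 → f = 0.01786 (Swamee-Jain)
Major: h_f = f(L/D)·V²/2g = 0.01786·609.3·0.1129 = 1.229 m
Minor: ΣK = 3.46; h_m = ΣK·V²/2g = 0.3907 m
Total H_L = 1.229 + 0.3907 = 1.620 m

H_L ≈ 1.62 m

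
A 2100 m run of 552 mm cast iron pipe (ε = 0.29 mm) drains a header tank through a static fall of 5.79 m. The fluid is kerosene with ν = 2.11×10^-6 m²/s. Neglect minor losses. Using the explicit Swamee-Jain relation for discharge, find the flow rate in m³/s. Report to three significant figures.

Swamee-Jain (Type II): Q = -0.965·√(gD⁵h_f/L)·ln[ε/(3.7D) + √(3.17ν²L/(gD³h_f))]
√(gD⁵h_f/L) = √(9.81·0.552⁵·5.79/2100) = 0.03723
ε/(3.7D) = 1.42×10^-4; √(3.17ν²L/(gD³h_f)) = 5.57×10^-5
Q = -0.965·0.03723·ln(1.977×10^-4) = 0.3064 m³/s
Check: V = 1.28 m/s, Re = 3.35×10^5, f = 0.01834, h_f = 5.83 m ≈ 5.79 m ✓

Q ≈ 0.306 m³/s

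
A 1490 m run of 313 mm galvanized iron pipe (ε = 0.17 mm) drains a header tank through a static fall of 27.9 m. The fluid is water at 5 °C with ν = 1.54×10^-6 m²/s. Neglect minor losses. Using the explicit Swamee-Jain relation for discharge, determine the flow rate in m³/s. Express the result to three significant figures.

Swamee-Jain (Type II): Q = -0.965·√(gD⁵h_f/L)·ln[ε/(3.7D) + √(3.17ν²L/(gD³h_f))]
√(gD⁵h_f/L) = √(9.81·0.313⁵·27.9/1490) = 0.02349
ε/(3.7D) = 1.47×10^-4; √(3.17ν²L/(gD³h_f)) = 3.65×10^-5
Q = -0.965·0.02349·ln(1.833×10^-4) = 0.1950 m³/s
Check: V = 2.53 m/s, Re = 5.15×10^5, f = 0.01802, h_f = 28.1 m ≈ 27.9 m ✓

Q ≈ 0.195 m³/s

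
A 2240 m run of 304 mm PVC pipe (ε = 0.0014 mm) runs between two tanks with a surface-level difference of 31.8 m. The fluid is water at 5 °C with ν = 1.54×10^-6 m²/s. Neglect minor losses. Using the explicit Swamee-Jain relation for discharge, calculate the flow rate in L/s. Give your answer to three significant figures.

Q ≈ 184 L/s

Swamee-Jain (Type II): Q = -0.965·√(gD⁵h_f/L)·ln[ε/(3.7D) + √(3.17ν²L/(gD³h_f))]
√(gD⁵h_f/L) = √(9.81·0.304⁵·31.8/2240) = 0.01902
ε/(3.7D) = 1.24×10^-6; √(3.17ν²L/(gD³h_f)) = 4.38×10^-5
Q = -0.965·0.01902·ln(4.508×10^-5) = 0.1836 m³/s
Check: V = 2.53 m/s, Re = 4.99×10^5, f = 0.01317, h_f = 31.7 m ≈ 31.8 m ✓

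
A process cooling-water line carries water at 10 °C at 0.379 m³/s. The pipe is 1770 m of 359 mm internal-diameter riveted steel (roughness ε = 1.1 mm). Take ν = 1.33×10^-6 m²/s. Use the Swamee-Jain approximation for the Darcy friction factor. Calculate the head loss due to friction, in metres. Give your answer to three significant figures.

V = 4Q/(πD²) = 4·0.379/(π·0.359²) = 3.744 m/s
Re = VD/ν = 3.744·0.359/1.33×10^-6 = 1.01×10^6 → turbulent
ε/D = 1.1/359 = 0.00306
Swamee-Jain: f = 0.02652
h_f = f(L/D)V²/(2g) = 0.02652·(1770/0.359)·3.744²/(2·9.81) = 93.43 m

h_f ≈ 93.4 m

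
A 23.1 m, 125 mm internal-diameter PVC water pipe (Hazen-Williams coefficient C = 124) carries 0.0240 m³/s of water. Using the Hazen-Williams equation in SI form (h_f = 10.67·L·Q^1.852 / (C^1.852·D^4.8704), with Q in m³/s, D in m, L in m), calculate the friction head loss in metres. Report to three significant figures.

h_f ≈ 0.819 m

h_f = 10.67·23.1·0.0240^1.852 / (124^1.852·0.125^4.8704) = 0.8191 m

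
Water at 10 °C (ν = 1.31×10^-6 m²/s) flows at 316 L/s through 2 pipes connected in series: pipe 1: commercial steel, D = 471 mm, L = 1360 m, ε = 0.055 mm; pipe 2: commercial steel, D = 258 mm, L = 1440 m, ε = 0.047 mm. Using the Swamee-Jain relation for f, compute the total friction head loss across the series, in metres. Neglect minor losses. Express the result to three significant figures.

H ≈ 157 m

Pipe 1: V = 1.814 m/s, Re = 6.52×10^5, ε/D = 1.17×10^-4, f = 0.01427, h_1 = f(L/D)V²/2g = 6.906 m
Pipe 2: V = 6.044 m/s, Re = 1.19×10^6, ε/D = 1.82×10^-4, f = 0.01443, h_2 = f(L/D)V²/2g = 150.0 m
Series → Q common, losses add: H = Σh = 156.9 m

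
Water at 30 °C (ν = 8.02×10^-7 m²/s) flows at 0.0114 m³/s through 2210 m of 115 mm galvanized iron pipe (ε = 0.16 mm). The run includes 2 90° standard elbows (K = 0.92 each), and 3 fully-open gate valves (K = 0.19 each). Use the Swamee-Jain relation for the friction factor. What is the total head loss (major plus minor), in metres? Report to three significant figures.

H_L ≈ 27.2 m

V = 4Q/(πD²) = 1.098 m/s; V²/2g = 0.06140 m
Re = 1.57×10^5, ε/D = 0.00139 → f = 0.02290 (Swamee-Jain)
Major: h_f = f(L/D)·V²/2g = 0.02290·19217·0.06140 = 27.02 m
Minor: ΣK = 2.41; h_m = ΣK·V²/2g = 0.1480 m
Total H_L = 27.02 + 0.1480 = 27.17 m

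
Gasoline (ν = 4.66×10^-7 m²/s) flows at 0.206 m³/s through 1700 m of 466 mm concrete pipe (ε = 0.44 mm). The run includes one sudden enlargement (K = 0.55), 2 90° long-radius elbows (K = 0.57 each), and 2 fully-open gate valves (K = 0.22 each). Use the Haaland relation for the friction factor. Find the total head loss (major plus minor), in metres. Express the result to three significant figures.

H_L ≈ 5.48 m

V = 4Q/(πD²) = 1.208 m/s; V²/2g = 0.07436 m
Re = 1.21×10^6, ε/D = 9.44×10^-4 → f = 0.01963 (Haaland)
Major: h_f = f(L/D)·V²/2g = 0.01963·3648·0.07436 = 5.326 m
Minor: ΣK = 2.13; h_m = ΣK·V²/2g = 0.1584 m
Total H_L = 5.326 + 0.1584 = 5.484 m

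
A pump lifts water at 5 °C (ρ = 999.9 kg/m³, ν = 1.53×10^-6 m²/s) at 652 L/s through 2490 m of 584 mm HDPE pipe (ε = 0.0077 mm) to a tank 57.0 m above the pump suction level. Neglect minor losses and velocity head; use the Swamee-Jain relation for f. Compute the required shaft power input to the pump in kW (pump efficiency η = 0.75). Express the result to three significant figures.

V = 4Q/(πD²) = 2.434 m/s; Re = 9.29×10^5; ε/D = 1.32×10^-5; f = 0.01206
h_f = f(L/D)V²/2g = 15.53 m
Total head H = z + h_f = 57.0 + 15.53 = 72.53 m
P_hyd = ρgQH = 999.9·9.81·0.652·72.53 = 463.8 kW
P_shaft = P_hyd/η = 463.8/0.75 = 618.5 kW

P_shaft ≈ 618 kW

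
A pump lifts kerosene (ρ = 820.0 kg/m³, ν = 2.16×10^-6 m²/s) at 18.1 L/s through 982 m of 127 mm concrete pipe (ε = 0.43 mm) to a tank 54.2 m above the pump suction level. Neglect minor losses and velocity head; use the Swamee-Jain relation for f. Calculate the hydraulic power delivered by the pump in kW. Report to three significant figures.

P_hyd ≈ 11.3 kW

V = 4Q/(πD²) = 1.429 m/s; Re = 8.40×10^4; ε/D = 0.00339; f = 0.02877
h_f = f(L/D)V²/2g = 23.15 m
Total head H = z + h_f = 54.2 + 23.15 = 77.35 m
P_hyd = ρgQH = 820.0·9.81·0.0181·77.35 = 11.26 kW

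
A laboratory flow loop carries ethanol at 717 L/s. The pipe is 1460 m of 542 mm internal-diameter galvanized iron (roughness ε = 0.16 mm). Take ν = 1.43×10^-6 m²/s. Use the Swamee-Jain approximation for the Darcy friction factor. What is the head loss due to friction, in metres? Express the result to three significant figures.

V = 4Q/(πD²) = 4·0.717/(π·0.542²) = 3.108 m/s
Re = VD/ν = 3.108·0.542/1.43×10^-6 = 1.18×10^6 → turbulent
ε/D = 0.16/542 = 2.95×10^-4
Swamee-Jain: f = 0.01561
h_f = f(L/D)V²/(2g) = 0.01561·(1460/0.542)·3.108²/(2·9.81) = 20.70 m

h_f ≈ 20.7 m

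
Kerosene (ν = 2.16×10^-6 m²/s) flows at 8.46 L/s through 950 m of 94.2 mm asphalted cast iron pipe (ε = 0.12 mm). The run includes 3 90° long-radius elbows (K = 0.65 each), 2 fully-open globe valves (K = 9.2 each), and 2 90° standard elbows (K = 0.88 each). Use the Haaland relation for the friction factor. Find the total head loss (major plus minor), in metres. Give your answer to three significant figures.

V = 4Q/(πD²) = 1.214 m/s; V²/2g = 0.07510 m
Re = 5.29×10^4, ε/D = 0.00127 → f = 0.02431 (Haaland)
Major: h_f = f(L/D)·V²/2g = 0.02431·10085·0.07510 = 18.41 m
Minor: ΣK = 22.1; h_m = ΣK·V²/2g = 1.661 m
Total H_L = 18.41 + 1.661 = 20.08 m

H_L ≈ 20.1 m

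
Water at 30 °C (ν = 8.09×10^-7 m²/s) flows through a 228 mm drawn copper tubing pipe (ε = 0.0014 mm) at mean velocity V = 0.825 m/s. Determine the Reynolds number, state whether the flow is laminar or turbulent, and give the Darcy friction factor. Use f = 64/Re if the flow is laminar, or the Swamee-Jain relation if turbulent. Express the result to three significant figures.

Re ≈ 2.33×10^5; turbulent; f ≈ 0.0151

Re = VD/ν = 0.8250·0.228/8.09×10^-7 = 2.33×10^5
Re > 4000 → turbulent; ε/D = 6.14×10^-6
Swamee-Jain: f = 0.01515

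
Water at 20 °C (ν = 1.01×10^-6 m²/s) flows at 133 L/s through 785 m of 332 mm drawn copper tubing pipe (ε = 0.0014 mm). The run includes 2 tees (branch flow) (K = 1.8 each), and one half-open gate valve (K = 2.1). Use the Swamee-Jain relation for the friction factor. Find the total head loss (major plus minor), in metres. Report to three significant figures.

H_L ≈ 4.42 m

V = 4Q/(πD²) = 1.536 m/s; V²/2g = 0.1203 m
Re = 5.05×10^5, ε/D = 4.22×10^-6 → f = 0.01314 (Swamee-Jain)
Major: h_f = f(L/D)·V²/2g = 0.01314·2364·0.1203 = 3.737 m
Minor: ΣK = 5.70; h_m = ΣK·V²/2g = 0.6857 m
Total H_L = 3.737 + 0.6857 = 4.422 m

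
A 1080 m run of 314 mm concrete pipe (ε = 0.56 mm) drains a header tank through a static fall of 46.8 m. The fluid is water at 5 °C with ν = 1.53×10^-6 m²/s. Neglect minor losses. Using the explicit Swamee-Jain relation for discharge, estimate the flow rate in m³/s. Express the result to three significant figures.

Q ≈ 0.264 m³/s

Swamee-Jain (Type II): Q = -0.965·√(gD⁵h_f/L)·ln[ε/(3.7D) + √(3.17ν²L/(gD³h_f))]
√(gD⁵h_f/L) = √(9.81·0.314⁵·46.8/1080) = 0.03602
ε/(3.7D) = 4.82×10^-4; √(3.17ν²L/(gD³h_f)) = 2.37×10^-5
Q = -0.965·0.03602·ln(5.058×10^-4) = 0.2638 m³/s
Check: V = 3.41 m/s, Re = 6.99×10^5, f = 0.02310, h_f = 47.0 m ≈ 46.8 m ✓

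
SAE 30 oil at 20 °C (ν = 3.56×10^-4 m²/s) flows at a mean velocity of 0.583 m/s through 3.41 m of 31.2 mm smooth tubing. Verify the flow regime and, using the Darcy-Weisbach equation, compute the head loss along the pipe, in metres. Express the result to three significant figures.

Re = VD/ν = 0.583·0.03120/3.56×10^-4 = 51.1 → laminar (Re < 2300)
f = 64/Re = 1.253
h_f = f(L/D)V²/(2g) = 1.253·(3.41/0.03120)·0.583²/(2·9.81) = 2.372 m

h_f ≈ 2.37 m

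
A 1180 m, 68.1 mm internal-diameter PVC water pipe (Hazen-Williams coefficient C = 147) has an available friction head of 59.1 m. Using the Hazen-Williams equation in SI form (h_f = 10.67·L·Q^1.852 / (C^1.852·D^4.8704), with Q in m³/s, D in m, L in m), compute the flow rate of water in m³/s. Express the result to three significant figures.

Rearranging: Q = [h_f·C^1.852·D^4.8704 / (10.67·L)]^(1/1.852)
Q = [59.1·147^1.852·0.0681^4.8704 / (10.67·1180)]^0.540 = 0.006942 m³/s

Q ≈ 0.00694 m³/s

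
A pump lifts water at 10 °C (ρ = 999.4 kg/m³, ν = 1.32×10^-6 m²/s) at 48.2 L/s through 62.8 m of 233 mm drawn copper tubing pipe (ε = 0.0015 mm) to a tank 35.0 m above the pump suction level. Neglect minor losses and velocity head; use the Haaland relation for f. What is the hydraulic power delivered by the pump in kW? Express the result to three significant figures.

P_hyd ≈ 16.7 kW

V = 4Q/(πD²) = 1.130 m/s; Re = 2.00×10^5; ε/D = 6.44×10^-6; f = 0.01554
h_f = f(L/D)V²/2g = 0.2729 m
Total head H = z + h_f = 35.0 + 0.2729 = 35.27 m
P_hyd = ρgQH = 999.4·9.81·0.0482·35.27 = 16.67 kW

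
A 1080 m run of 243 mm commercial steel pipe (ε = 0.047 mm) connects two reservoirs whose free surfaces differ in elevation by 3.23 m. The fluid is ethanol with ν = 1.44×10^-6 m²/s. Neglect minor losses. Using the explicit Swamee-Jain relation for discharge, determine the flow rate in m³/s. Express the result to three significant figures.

Q ≈ 0.0416 m³/s

Swamee-Jain (Type II): Q = -0.965·√(gD⁵h_f/L)·ln[ε/(3.7D) + √(3.17ν²L/(gD³h_f))]
√(gD⁵h_f/L) = √(9.81·0.243⁵·3.23/1080) = 0.004986
ε/(3.7D) = 5.23×10^-5; √(3.17ν²L/(gD³h_f)) = 1.25×10^-4
Q = -0.965·0.004986·ln(1.772×10^-4) = 0.04156 m³/s
Check: V = 0.896 m/s, Re = 1.51×10^5, f = 0.01777, h_f = 3.23 m ≈ 3.23 m ✓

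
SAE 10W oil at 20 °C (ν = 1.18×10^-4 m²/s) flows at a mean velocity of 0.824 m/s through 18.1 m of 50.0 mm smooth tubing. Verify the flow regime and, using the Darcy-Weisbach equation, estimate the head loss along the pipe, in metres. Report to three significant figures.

h_f ≈ 2.30 m

Re = VD/ν = 0.824·0.05000/1.18×10^-4 = 349 → laminar (Re < 2300)
f = 64/Re = 0.1833
h_f = f(L/D)V²/(2g) = 0.1833·(18.1/0.05000)·0.824²/(2·9.81) = 2.296 m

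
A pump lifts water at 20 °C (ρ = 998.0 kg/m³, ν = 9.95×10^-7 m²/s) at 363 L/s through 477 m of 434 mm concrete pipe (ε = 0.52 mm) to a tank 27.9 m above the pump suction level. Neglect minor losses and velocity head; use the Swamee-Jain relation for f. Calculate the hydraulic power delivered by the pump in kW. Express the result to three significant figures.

P_hyd ≈ 124 kW

V = 4Q/(πD²) = 2.454 m/s; Re = 1.07×10^6; ε/D = 0.00120; f = 0.02086
h_f = f(L/D)V²/2g = 7.036 m
Total head H = z + h_f = 27.9 + 7.036 = 34.94 m
P_hyd = ρgQH = 998.0·9.81·0.363·34.94 = 124.2 kW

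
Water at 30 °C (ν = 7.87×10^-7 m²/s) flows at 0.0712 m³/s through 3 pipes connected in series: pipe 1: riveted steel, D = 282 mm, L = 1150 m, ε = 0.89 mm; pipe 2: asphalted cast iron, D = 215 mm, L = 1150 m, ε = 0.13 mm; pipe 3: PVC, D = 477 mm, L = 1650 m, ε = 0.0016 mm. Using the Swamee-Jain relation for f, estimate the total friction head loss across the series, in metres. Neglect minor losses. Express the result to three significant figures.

Pipe 1: V = 1.140 m/s, Re = 4.08×10^5, ε/D = 0.00316, f = 0.02698, h_1 = f(L/D)V²/2g = 7.289 m
Pipe 2: V = 1.961 m/s, Re = 5.36×10^5, ε/D = 6.05×10^-4, f = 0.01835, h_2 = f(L/D)V²/2g = 19.24 m
Pipe 3: V = 0.3984 m/s, Re = 2.41×10^5, ε/D = 3.35×10^-6, f = 0.01501, h_3 = f(L/D)V²/2g = 0.4201 m
Series → Q common, losses add: H = Σh = 26.95 m

H ≈ 26.9 m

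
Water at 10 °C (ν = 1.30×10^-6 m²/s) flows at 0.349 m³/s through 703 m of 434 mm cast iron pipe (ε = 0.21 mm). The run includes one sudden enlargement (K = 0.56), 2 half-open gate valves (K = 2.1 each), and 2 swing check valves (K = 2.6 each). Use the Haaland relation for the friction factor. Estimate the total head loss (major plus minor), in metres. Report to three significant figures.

V = 4Q/(πD²) = 2.359 m/s; V²/2g = 0.2837 m
Re = 7.88×10^5, ε/D = 4.84×10^-4 → f = 0.01718 (Haaland)
Major: h_f = f(L/D)·V²/2g = 0.01718·1620·0.2837 = 7.892 m
Minor: ΣK = 9.96; h_m = ΣK·V²/2g = 2.825 m
Total H_L = 7.892 + 2.825 = 10.72 m

H_L ≈ 10.7 m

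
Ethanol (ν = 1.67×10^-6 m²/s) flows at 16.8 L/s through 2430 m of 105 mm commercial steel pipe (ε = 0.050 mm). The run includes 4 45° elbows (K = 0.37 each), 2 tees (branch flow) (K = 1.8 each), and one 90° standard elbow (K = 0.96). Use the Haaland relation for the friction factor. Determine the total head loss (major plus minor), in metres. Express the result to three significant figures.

V = 4Q/(πD²) = 1.940 m/s; V²/2g = 0.1919 m
Re = 1.22×10^5, ε/D = 4.76×10^-4 → f = 0.01948 (Haaland)
Major: h_f = f(L/D)·V²/2g = 0.01948·23143·0.1919 = 86.50 m
Minor: ΣK = 6.04; h_m = ΣK·V²/2g = 1.159 m
Total H_L = 86.50 + 1.159 = 87.65 m

H_L ≈ 87.7 m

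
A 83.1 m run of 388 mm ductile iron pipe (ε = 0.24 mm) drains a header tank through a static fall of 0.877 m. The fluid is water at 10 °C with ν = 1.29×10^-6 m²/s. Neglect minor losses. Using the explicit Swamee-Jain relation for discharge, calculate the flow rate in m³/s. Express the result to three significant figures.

Q ≈ 0.248 m³/s

Swamee-Jain (Type II): Q = -0.965·√(gD⁵h_f/L)·ln[ε/(3.7D) + √(3.17ν²L/(gD³h_f))]
√(gD⁵h_f/L) = √(9.81·0.388⁵·0.877/83.1) = 0.03017
ε/(3.7D) = 1.67×10^-4; √(3.17ν²L/(gD³h_f)) = 2.95×10^-5
Q = -0.965·0.03017·ln(1.967×10^-4) = 0.2485 m³/s
Check: V = 2.10 m/s, Re = 6.32×10^5, f = 0.01831, h_f = 0.883 m ≈ 0.877 m ✓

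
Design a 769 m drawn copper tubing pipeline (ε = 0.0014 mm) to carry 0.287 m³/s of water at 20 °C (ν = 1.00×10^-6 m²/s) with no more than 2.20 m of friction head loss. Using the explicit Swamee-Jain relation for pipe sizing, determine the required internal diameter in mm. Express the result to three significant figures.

D ≈ 500 mm

Swamee-Jain (Type III): D = 0.66·[ε^1.25·(LQ²/(gh_f))^4.75 + ν·Q^9.4·(L/(gh_f))^5.2]^0.04
LQ²/(gh_f) = 2.935; L/(gh_f) = 35.63
Term 1 = ε^1.25·(…)^4.75 = 8.01×10^-6; Term 2 = ν·Q^9.4·(…)^5.2 = 9.41×10^-4
D = 0.66·(8.01×10^-6 + 9.41×10^-4)^0.04 = 0.4996 m = 500 mm
Check: V = 1.46 m/s, Re = 7.31×10^5, f = 0.01230, h_f = 2.07 m ≈ 2.20 m ✓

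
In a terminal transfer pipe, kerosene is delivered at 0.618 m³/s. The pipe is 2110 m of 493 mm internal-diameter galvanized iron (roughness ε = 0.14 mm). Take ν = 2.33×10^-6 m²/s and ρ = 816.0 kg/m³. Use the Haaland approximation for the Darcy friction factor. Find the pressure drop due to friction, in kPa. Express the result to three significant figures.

Δp ≈ 288 kPa

V = 4Q/(πD²) = 4·0.618/(π·0.493²) = 3.237 m/s
Re = VD/ν = 3.237·0.493/2.33×10^-6 = 6.85×10^5 → turbulent
ε/D = 0.14/493 = 2.84×10^-4
Haaland: f = 0.01573
h_f = f(L/D)V²/(2g) = 0.01573·(2110/0.493)·3.237²/(2·9.81) = 35.96 m
Δp = ρg·h_f = 816.0·9.81·35.96 = 287.8 kPa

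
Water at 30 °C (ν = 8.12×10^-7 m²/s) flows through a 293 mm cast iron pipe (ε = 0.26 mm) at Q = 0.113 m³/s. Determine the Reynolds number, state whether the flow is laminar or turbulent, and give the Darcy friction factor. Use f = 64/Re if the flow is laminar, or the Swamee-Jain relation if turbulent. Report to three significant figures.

V = 4Q/(πD²) = 1.676 m/s
Re = VD/ν = 1.676·0.293/8.12×10^-7 = 6.05×10^5
Re > 4000 → turbulent; ε/D = 8.87×10^-4
Swamee-Jain: f = 0.01973

Re ≈ 6.05×10^5; turbulent; f ≈ 0.0197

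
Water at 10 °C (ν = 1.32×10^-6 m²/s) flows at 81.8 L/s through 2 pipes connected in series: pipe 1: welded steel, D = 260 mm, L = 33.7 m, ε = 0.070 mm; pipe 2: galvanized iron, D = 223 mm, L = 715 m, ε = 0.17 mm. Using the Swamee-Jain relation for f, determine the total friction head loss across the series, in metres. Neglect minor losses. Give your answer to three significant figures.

Pipe 1: V = 1.541 m/s, Re = 3.03×10^5, ε/D = 2.69×10^-4, f = 0.01682, h_1 = f(L/D)V²/2g = 0.2638 m
Pipe 2: V = 2.094 m/s, Re = 3.54×10^5, ε/D = 7.62×10^-4, f = 0.01953, h_2 = f(L/D)V²/2g = 14.00 m
Series → Q common, losses add: H = Σh = 14.26 m

H ≈ 14.3 m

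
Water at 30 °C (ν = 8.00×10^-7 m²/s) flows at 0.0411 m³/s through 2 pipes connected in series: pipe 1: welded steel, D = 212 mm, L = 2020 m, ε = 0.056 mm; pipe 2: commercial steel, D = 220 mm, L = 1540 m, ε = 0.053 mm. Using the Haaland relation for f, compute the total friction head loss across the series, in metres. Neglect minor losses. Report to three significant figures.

Pipe 1: V = 1.164 m/s, Re = 3.09×10^5, ε/D = 2.64×10^-4, f = 0.01650, h_1 = f(L/D)V²/2g = 10.86 m
Pipe 2: V = 1.081 m/s, Re = 2.97×10^5, ε/D = 2.41×10^-4, f = 0.01639, h_2 = f(L/D)V²/2g = 6.836 m
Series → Q common, losses add: H = Σh = 17.70 m

H ≈ 17.7 m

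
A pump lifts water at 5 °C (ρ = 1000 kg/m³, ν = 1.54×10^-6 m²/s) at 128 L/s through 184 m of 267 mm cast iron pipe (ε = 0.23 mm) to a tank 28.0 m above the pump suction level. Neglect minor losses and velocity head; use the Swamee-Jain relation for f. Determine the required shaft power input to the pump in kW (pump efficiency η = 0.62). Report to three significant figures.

V = 4Q/(πD²) = 2.286 m/s; Re = 3.96×10^5; ε/D = 8.61×10^-4; f = 0.01990
h_f = f(L/D)V²/2g = 3.653 m
Total head H = z + h_f = 28.0 + 3.653 = 31.65 m
P_hyd = ρgQH = 1000·9.81·0.128·31.65 = 39.75 kW
P_shaft = P_hyd/η = 39.75/0.62 = 64.11 kW

P_shaft ≈ 64.1 kW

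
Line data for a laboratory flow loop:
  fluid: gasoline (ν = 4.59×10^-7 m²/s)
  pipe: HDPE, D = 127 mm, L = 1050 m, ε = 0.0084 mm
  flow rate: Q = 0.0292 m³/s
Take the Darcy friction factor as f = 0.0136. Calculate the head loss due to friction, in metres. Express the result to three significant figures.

h_f ≈ 30.5 m

V = 4Q/(πD²) = 4·0.0292/(π·0.127²) = 2.305 m/s
h_f = f(L/D)V²/(2g) = 0.01360·(1050/0.127)·2.305²/(2·9.81) = 30.45 m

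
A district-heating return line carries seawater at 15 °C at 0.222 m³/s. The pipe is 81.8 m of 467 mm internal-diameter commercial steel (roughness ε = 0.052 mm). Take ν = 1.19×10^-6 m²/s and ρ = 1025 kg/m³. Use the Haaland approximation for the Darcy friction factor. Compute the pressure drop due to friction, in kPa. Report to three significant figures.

V = 4Q/(πD²) = 4·0.222/(π·0.467²) = 1.296 m/s
Re = VD/ν = 1.296·0.467/1.19×10^-6 = 5.09×10^5 → turbulent
ε/D = 0.052/467 = 1.11×10^-4
Haaland: f = 0.01436
h_f = f(L/D)V²/(2g) = 0.01436·(81.8/0.467)·1.296²/(2·9.81) = 0.2154 m
Δp = ρg·h_f = 1025·9.81·0.2154 = 2.166 kPa

Δp ≈ 2.17 kPa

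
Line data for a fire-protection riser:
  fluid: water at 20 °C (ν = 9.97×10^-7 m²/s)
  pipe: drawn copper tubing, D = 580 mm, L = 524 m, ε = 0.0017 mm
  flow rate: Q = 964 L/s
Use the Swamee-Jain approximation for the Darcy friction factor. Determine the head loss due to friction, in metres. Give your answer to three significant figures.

h_f ≈ 6.37 m

V = 4Q/(πD²) = 4·0.964/(π·0.580²) = 3.649 m/s
Re = VD/ν = 3.649·0.580/9.97×10^-7 = 2.12×10^6 → turbulent
ε/D = 0.0017/580 = 2.93×10^-6
Swamee-Jain: f = 0.01038
h_f = f(L/D)V²/(2g) = 0.01038·(524/0.580)·3.649²/(2·9.81) = 6.366 m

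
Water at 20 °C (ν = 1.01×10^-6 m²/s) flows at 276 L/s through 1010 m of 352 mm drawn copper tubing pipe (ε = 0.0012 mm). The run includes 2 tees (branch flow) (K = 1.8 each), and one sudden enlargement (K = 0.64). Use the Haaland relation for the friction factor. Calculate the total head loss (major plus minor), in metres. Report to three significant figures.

H_L ≈ 15.5 m

V = 4Q/(πD²) = 2.836 m/s; V²/2g = 0.4100 m
Re = 9.88×10^5, ε/D = 3.41×10^-6 → f = 0.01166 (Haaland)
Major: h_f = f(L/D)·V²/2g = 0.01166·2869·0.4100 = 13.72 m
Minor: ΣK = 4.24; h_m = ΣK·V²/2g = 1.738 m
Total H_L = 13.72 + 1.738 = 15.46 m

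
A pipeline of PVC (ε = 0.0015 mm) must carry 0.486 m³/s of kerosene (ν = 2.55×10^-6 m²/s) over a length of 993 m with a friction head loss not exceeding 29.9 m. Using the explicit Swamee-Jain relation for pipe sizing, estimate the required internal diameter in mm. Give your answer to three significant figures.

D ≈ 388 mm

Swamee-Jain (Type III): D = 0.66·[ε^1.25·(LQ²/(gh_f))^4.75 + ν·Q^9.4·(L/(gh_f))^5.2]^0.04
LQ²/(gh_f) = 0.7996; L/(gh_f) = 3.385
Term 1 = ε^1.25·(…)^4.75 = 1.81×10^-8; Term 2 = ν·Q^9.4·(…)^5.2 = 1.64×10^-6
D = 0.66·(1.81×10^-8 + 1.64×10^-6)^0.04 = 0.3876 m = 388 mm
Check: V = 4.12 m/s, Re = 6.26×10^5, f = 0.01265, h_f = 28.0 m ≈ 29.9 m ✓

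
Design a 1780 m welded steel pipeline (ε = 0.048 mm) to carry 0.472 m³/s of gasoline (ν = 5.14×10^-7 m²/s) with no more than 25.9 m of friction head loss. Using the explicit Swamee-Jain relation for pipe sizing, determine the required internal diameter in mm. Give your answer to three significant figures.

Swamee-Jain (Type III): D = 0.66·[ε^1.25·(LQ²/(gh_f))^4.75 + ν·Q^9.4·(L/(gh_f))^5.2]^0.04
LQ²/(gh_f) = 1.561; L/(gh_f) = 7.006
Term 1 = ε^1.25·(…)^4.75 = 3.31×10^-5; Term 2 = ν·Q^9.4·(…)^5.2 = 1.10×10^-5
D = 0.66·(3.31×10^-5 + 1.10×10^-5)^0.04 = 0.4419 m = 442 mm
Check: V = 3.08 m/s, Re = 2.65×10^6, f = 0.01285, h_f = 25.0 m ≈ 25.9 m ✓

D ≈ 442 mm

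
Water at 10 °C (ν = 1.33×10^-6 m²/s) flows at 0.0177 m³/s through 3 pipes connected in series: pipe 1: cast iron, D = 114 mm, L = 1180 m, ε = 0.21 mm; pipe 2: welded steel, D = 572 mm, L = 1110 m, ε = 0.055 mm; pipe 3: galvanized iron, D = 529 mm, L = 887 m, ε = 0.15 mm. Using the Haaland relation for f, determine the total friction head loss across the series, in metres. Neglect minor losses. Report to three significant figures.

H ≈ 38.2 m

Pipe 1: V = 1.734 m/s, Re = 1.49×10^5, ε/D = 0.00184, f = 0.02406, h_1 = f(L/D)V²/2g = 38.17 m
Pipe 2: V = 0.06888 m/s, Re = 2.96×10^4, ε/D = 9.62×10^-5, f = 0.02358, h_2 = f(L/D)V²/2g = 0.01107 m
Pipe 3: V = 0.08053 m/s, Re = 3.20×10^4, ε/D = 2.84×10^-4, f = 0.02361, h_3 = f(L/D)V²/2g = 0.01309 m
Series → Q common, losses add: H = Σh = 38.20 m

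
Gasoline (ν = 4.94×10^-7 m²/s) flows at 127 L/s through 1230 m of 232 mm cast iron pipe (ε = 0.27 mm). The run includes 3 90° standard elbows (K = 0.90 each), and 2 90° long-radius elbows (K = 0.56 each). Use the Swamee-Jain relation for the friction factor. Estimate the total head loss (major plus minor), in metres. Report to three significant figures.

V = 4Q/(πD²) = 3.004 m/s; V²/2g = 0.4600 m
Re = 1.41×10^6, ε/D = 0.00116 → f = 0.02065 (Swamee-Jain)
Major: h_f = f(L/D)·V²/2g = 0.02065·5302·0.4600 = 50.35 m
Minor: ΣK = 3.82; h_m = ΣK·V²/2g = 1.757 m
Total H_L = 50.35 + 1.757 = 52.11 m

H_L ≈ 52.1 m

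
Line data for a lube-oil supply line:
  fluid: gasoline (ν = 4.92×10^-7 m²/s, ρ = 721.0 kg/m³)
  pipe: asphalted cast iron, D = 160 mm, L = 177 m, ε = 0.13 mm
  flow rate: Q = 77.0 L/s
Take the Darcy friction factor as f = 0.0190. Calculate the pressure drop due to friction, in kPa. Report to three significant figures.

Δp ≈ 111 kPa

V = 4Q/(πD²) = 4·0.0770/(π·0.160²) = 3.830 m/s
h_f = f(L/D)V²/(2g) = 0.01900·(177/0.160)·3.830²/(2·9.81) = 15.71 m
Δp = ρg·h_f = 721.0·9.81·15.71 = 111.1 kPa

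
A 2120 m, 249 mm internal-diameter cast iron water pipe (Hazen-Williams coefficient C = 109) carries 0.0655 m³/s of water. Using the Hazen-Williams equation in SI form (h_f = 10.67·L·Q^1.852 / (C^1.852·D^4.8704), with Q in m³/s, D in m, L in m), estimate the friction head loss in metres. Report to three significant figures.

h_f = 10.67·2120·0.0655^1.852 / (109^1.852·0.249^4.8704) = 21.36 m

h_f ≈ 21.4 m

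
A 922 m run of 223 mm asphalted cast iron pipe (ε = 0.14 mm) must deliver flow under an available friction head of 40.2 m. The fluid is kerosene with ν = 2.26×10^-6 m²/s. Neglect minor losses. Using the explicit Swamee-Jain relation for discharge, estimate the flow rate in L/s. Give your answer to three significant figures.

Swamee-Jain (Type II): Q = -0.965·√(gD⁵h_f/L)·ln[ε/(3.7D) + √(3.17ν²L/(gD³h_f))]
√(gD⁵h_f/L) = √(9.81·0.223⁵·40.2/922) = 0.01536
ε/(3.7D) = 1.70×10^-4; √(3.17ν²L/(gD³h_f)) = 5.84×10^-5
Q = -0.965·0.01536·ln(2.281×10^-4) = 0.1243 m³/s
Check: V = 3.18 m/s, Re = 3.14×10^5, f = 0.01897, h_f = 40.5 m ≈ 40.2 m ✓

Q ≈ 124 L/s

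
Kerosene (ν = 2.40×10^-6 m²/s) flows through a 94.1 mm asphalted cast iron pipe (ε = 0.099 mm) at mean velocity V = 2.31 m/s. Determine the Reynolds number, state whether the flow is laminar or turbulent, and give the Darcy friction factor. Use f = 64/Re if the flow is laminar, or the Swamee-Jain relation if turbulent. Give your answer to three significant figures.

Re ≈ 9.06×10^4; turbulent; f ≈ 0.0227

Re = VD/ν = 2.310·0.0941/2.40×10^-6 = 9.06×10^4
Re > 4000 → turbulent; ε/D = 0.00105
Swamee-Jain: f = 0.02273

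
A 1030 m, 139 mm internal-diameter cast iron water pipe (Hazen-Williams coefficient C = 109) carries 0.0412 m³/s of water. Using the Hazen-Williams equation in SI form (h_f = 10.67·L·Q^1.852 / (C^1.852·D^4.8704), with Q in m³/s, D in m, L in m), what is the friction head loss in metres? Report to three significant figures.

h_f = 10.67·1030·0.0412^1.852 / (109^1.852·0.139^4.8704) = 75.22 m

h_f ≈ 75.2 m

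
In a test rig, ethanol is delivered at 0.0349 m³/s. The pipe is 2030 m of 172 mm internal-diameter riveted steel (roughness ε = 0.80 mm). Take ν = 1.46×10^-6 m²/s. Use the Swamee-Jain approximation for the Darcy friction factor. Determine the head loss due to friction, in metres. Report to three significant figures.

h_f ≈ 41.3 m

V = 4Q/(πD²) = 4·0.0349/(π·0.172²) = 1.502 m/s
Re = VD/ν = 1.502·0.172/1.46×10^-6 = 1.77×10^5 → turbulent
ε/D = 0.80/172 = 0.00465
Swamee-Jain: f = 0.03046
h_f = f(L/D)V²/(2g) = 0.03046·(2030/0.172)·1.502²/(2·9.81) = 41.34 m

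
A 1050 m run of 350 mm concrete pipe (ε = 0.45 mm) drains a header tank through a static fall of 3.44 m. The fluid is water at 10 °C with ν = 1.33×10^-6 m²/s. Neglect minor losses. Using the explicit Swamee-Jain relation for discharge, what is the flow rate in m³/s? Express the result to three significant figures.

Swamee-Jain (Type II): Q = -0.965·√(gD⁵h_f/L)·ln[ε/(3.7D) + √(3.17ν²L/(gD³h_f))]
√(gD⁵h_f/L) = √(9.81·0.350⁵·3.44/1050) = 0.01299
ε/(3.7D) = 3.47×10^-4; √(3.17ν²L/(gD³h_f)) = 6.38×10^-5
Q = -0.965·0.01299·ln(4.113×10^-4) = 0.09775 m³/s
Check: V = 1.02 m/s, Re = 2.67×10^5, f = 0.02196, h_f = 3.47 m ≈ 3.44 m ✓

Q ≈ 0.0977 m³/s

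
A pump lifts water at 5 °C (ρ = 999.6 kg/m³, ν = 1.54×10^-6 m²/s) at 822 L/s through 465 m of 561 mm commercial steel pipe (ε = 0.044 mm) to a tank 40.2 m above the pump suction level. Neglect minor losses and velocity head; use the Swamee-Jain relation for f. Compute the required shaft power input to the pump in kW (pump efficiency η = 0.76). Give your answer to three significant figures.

V = 4Q/(πD²) = 3.325 m/s; Re = 1.21×10^6; ε/D = 7.84×10^-5; f = 0.01295
h_f = f(L/D)V²/2g = 6.051 m
Total head H = z + h_f = 40.2 + 6.051 = 46.25 m
P_hyd = ρgQH = 999.6·9.81·0.822·46.25 = 372.8 kW
P_shaft = P_hyd/η = 372.8/0.76 = 490.5 kW

P_shaft ≈ 491 kW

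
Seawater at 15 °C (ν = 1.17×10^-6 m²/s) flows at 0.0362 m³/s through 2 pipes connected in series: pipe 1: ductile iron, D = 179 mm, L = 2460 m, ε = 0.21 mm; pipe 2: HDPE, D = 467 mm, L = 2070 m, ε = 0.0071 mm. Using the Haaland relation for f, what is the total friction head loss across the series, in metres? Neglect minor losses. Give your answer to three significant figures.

Pipe 1: V = 1.439 m/s, Re = 2.20×10^5, ε/D = 0.00117, f = 0.02148, h_1 = f(L/D)V²/2g = 31.14 m
Pipe 2: V = 0.2113 m/s, Re = 8.44×10^4, ε/D = 1.52×10^-5, f = 0.01853, h_2 = f(L/D)V²/2g = 0.1869 m
Series → Q common, losses add: H = Σh = 31.33 m

H ≈ 31.3 m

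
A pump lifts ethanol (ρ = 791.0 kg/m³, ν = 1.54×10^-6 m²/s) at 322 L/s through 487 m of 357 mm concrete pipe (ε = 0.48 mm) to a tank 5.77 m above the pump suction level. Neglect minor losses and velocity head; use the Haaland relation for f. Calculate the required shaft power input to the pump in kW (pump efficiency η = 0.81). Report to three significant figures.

V = 4Q/(πD²) = 3.217 m/s; Re = 7.46×10^5; ε/D = 0.00134; f = 0.02146
h_f = f(L/D)V²/2g = 15.44 m
Total head H = z + h_f = 5.77 + 15.44 = 21.21 m
P_hyd = ρgQH = 791.0·9.81·0.322·21.21 = 53.00 kW
P_shaft = P_hyd/η = 53.00/0.81 = 65.43 kW

P_shaft ≈ 65.4 kW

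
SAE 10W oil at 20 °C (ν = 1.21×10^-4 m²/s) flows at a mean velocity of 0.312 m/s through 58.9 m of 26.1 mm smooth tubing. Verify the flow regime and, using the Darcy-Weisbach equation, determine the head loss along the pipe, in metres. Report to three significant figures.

h_f ≈ 10.6 m

Re = VD/ν = 0.312·0.02610/1.21×10^-4 = 67.3 → laminar (Re < 2300)
f = 64/Re = 0.9510
h_f = f(L/D)V²/(2g) = 0.9510·(58.9/0.02610)·0.312²/(2·9.81) = 10.65 m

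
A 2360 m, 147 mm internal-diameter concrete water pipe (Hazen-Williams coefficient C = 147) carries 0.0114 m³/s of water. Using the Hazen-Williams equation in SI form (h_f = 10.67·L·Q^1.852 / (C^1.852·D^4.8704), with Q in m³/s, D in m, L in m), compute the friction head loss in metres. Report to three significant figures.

h_f = 10.67·2360·0.0114^1.852 / (147^1.852·0.147^4.8704) = 6.984 m

h_f ≈ 6.98 m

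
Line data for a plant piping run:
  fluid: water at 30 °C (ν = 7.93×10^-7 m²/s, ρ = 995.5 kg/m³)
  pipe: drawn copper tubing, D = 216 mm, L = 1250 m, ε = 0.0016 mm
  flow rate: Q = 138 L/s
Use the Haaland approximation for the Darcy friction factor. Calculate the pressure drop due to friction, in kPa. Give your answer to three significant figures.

V = 4Q/(πD²) = 4·0.138/(π·0.216²) = 3.766 m/s
Re = VD/ν = 3.766·0.216/7.93×10^-7 = 1.03×10^6 → turbulent
ε/D = 0.0016/216 = 7.41×10^-6
Haaland: f = 0.01167
h_f = f(L/D)V²/(2g) = 0.01167·(1250/0.216)·3.766²/(2·9.81) = 48.82 m
Δp = ρg·h_f = 995.5·9.81·48.82 = 476.8 kPa

Δp ≈ 477 kPa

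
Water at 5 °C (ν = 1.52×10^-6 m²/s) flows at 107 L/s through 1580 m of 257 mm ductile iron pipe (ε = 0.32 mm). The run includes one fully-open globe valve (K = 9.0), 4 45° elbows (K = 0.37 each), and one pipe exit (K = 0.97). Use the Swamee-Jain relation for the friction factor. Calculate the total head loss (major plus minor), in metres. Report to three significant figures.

V = 4Q/(πD²) = 2.063 m/s; V²/2g = 0.2168 m
Re = 3.49×10^5, ε/D = 0.00125 → f = 0.02159 (Swamee-Jain)
Major: h_f = f(L/D)·V²/2g = 0.02159·6148·0.2168 = 28.78 m
Minor: ΣK = 11.4; h_m = ΣK·V²/2g = 2.483 m
Total H_L = 28.78 + 2.483 = 31.27 m

H_L ≈ 31.3 m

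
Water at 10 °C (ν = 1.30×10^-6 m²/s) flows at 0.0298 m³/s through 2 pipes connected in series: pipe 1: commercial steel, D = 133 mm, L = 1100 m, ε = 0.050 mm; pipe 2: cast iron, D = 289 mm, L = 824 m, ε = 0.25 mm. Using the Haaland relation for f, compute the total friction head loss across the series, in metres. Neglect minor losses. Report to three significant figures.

Pipe 1: V = 2.145 m/s, Re = 2.19×10^5, ε/D = 3.76×10^-4, f = 0.01779, h_1 = f(L/D)V²/2g = 34.51 m
Pipe 2: V = 0.4543 m/s, Re = 1.01×10^5, ε/D = 8.65×10^-4, f = 0.02147, h_2 = f(L/D)V²/2g = 0.6438 m
Series → Q common, losses add: H = Σh = 35.15 m

H ≈ 35.2 m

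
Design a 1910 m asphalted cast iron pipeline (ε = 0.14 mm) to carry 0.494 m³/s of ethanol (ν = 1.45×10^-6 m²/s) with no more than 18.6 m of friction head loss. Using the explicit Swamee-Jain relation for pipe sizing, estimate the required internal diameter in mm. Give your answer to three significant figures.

Swamee-Jain (Type III): D = 0.66·[ε^1.25·(LQ²/(gh_f))^4.75 + ν·Q^9.4·(L/(gh_f))^5.2]^0.04
LQ²/(gh_f) = 2.554; L/(gh_f) = 10.47
Term 1 = ε^1.25·(…)^4.75 = 0.00131; Term 2 = ν·Q^9.4·(…)^5.2 = 3.85×10^-4
D = 0.66·(0.00131 + 3.85×10^-4)^0.04 = 0.5113 m = 511 mm
Check: V = 2.41 m/s, Re = 8.48×10^5, f = 0.01564, h_f = 17.2 m ≈ 18.6 m ✓

D ≈ 511 mm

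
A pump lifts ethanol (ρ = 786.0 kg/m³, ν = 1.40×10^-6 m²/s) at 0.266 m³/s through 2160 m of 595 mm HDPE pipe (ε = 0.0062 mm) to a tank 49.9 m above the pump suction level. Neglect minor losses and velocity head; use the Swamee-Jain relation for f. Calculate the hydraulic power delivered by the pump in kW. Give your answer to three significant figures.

P_hyd ≈ 107 kW

V = 4Q/(πD²) = 0.9567 m/s; Re = 4.07×10^5; ε/D = 1.04×10^-5; f = 0.01374
h_f = f(L/D)V²/2g = 2.326 m
Total head H = z + h_f = 49.9 + 2.326 = 52.23 m
P_hyd = ρgQH = 786.0·9.81·0.266·52.23 = 107.1 kW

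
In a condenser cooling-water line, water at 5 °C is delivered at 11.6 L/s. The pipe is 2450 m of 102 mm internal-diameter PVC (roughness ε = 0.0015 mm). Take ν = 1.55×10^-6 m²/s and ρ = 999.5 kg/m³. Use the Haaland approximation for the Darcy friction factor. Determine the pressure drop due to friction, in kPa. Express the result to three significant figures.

Δp ≈ 439 kPa

V = 4Q/(πD²) = 4·0.0116/(π·0.102²) = 1.420 m/s
Re = VD/ν = 1.420·0.102/1.55×10^-6 = 9.34×10^4 → turbulent
ε/D = 0.0015/102 = 1.47×10^-5
Haaland: f = 0.01813
h_f = f(L/D)V²/(2g) = 0.01813·(2450/0.102)·1.420²/(2·9.81) = 44.74 m
Δp = ρg·h_f = 999.5·9.81·44.74 = 438.7 kPa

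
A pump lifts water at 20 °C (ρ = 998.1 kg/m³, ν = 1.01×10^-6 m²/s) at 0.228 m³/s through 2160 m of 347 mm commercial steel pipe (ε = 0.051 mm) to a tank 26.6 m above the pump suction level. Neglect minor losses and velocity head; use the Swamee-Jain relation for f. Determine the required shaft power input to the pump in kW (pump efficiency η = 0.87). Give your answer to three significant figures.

P_shaft ≈ 136 kW

V = 4Q/(πD²) = 2.411 m/s; Re = 8.28×10^5; ε/D = 1.47×10^-4; f = 0.01434
h_f = f(L/D)V²/2g = 26.45 m
Total head H = z + h_f = 26.6 + 26.45 = 53.05 m
P_hyd = ρgQH = 998.1·9.81·0.228·53.05 = 118.4 kW
P_shaft = P_hyd/η = 118.4/0.87 = 136.1 kW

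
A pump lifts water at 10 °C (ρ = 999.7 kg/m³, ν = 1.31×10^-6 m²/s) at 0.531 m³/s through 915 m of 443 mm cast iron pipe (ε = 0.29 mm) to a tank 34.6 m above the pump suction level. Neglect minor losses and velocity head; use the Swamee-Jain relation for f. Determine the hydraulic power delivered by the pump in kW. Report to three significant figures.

P_hyd ≈ 299 kW

V = 4Q/(πD²) = 3.445 m/s; Re = 1.17×10^6; ε/D = 6.55×10^-4; f = 0.01820
h_f = f(L/D)V²/2g = 22.74 m
Total head H = z + h_f = 34.6 + 22.74 = 57.34 m
P_hyd = ρgQH = 999.7·9.81·0.531·57.34 = 298.6 kW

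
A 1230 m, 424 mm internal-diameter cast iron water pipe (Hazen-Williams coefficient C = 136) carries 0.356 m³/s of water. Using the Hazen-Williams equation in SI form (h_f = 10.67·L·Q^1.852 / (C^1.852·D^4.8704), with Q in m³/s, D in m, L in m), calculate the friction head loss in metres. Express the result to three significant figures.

h_f ≈ 14.2 m

h_f = 10.67·1230·0.356^1.852 / (136^1.852·0.424^4.8704) = 14.16 m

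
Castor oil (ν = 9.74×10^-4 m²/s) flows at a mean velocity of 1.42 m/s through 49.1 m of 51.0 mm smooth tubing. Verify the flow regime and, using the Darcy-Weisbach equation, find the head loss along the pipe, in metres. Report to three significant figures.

h_f ≈ 85.2 m

Re = VD/ν = 1.42·0.05100/9.74×10^-4 = 74.4 → laminar (Re < 2300)
f = 64/Re = 0.8608
h_f = f(L/D)V²/(2g) = 0.8608·(49.1/0.05100)·1.42²/(2·9.81) = 85.17 m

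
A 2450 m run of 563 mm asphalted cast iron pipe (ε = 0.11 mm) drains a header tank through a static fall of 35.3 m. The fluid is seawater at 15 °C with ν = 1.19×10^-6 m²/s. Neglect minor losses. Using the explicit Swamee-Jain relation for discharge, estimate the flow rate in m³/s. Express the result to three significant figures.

Q ≈ 0.830 m³/s

Swamee-Jain (Type II): Q = -0.965·√(gD⁵h_f/L)·ln[ε/(3.7D) + √(3.17ν²L/(gD³h_f))]
√(gD⁵h_f/L) = √(9.81·0.563⁵·35.3/2450) = 0.08941
ε/(3.7D) = 5.28×10^-5; √(3.17ν²L/(gD³h_f)) = 1.33×10^-5
Q = -0.965·0.08941·ln(6.615×10^-5) = 0.8304 m³/s
Check: V = 3.34 m/s, Re = 1.58×10^6, f = 0.01439, h_f = 35.5 m ≈ 35.3 m ✓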